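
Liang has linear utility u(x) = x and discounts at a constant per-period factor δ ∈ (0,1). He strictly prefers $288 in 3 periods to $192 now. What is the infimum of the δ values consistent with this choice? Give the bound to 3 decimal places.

δ > 0.874

The preference means 192 < δ^3·288.
Hence δ^3 > 192/288 = 0.66667, and x ↦ x^(1/3) is increasing on (0,∞).
δ > (192/288)^(1/3) ≈ 0.874.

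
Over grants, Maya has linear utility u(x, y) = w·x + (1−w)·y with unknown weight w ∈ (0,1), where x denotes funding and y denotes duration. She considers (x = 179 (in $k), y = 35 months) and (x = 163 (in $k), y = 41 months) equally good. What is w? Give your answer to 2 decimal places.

w = 0.27

Indifference: w·179 + (1−w)·35 = w·163 + (1−w)·41.
w·(179−163) = (1−w)·(41−35), i.e. w·16 = (1−w)·6.
Hence w = 6/(16+6) = 6/22 = 0.27.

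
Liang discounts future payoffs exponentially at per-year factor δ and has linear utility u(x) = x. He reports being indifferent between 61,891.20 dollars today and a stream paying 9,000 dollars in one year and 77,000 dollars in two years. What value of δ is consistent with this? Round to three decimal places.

Present value of the stream is 9000·δ + 77000·δ². Indifference gives 9000δ + 77000δ² = 61891.20.
Rearranged: 77000δ² + 9000δ − 61891.20 = 0.
The positive root is δ = [−9000 + √(9000² + 4·77000·61891.20)] / (2·77000) = (−9000 + 138360.000)/154000 ≈ 0.840.

δ ≈ 0.840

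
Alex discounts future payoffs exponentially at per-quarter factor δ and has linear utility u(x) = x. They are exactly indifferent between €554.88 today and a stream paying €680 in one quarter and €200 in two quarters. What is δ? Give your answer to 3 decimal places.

δ ≈ 0.680

The stream is worth 680δ + 200δ² today, so 680δ + 200δ² = 554.88.
So 200δ² + 680δ − 554.88 = 0.
By the quadratic formula (taking the positive root), δ = (−680 + √906304.00) / 400 ≈ 0.680.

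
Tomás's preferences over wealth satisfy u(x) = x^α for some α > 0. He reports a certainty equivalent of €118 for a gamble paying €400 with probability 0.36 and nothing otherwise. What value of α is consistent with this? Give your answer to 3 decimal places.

α ≈ 0.837

Since u(0) = 0, the lottery's EU is 0.36·400^α.
Setting u(118) equal to that: 118^α = 0.36·400^α ⇒ (118/400)^α = 0.36.
Taking logs: α·ln(118/400) = ln(0.36), so α = -1.021651 / -1.220780 ≈ 0.837.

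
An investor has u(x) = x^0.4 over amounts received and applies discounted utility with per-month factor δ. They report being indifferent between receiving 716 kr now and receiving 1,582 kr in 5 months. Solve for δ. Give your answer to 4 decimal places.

δ ≈ 0.9385

Equating discounted utilities: u(716) = δ^5·u(1582) ⇒ δ^5 = u(716)/u(1582).
Since u(x) = x^0.4, δ^5 = (716/1582)^0.4 = 0.45259^0.4 = 0.72825.
So δ = 0.72825^(1/5) ≈ 0.9385.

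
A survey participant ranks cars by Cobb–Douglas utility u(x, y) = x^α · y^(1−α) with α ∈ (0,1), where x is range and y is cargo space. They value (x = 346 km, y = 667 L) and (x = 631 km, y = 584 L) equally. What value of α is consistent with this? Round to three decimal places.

α ≈ 0.181

Indifference: 346^α · 667^(1−α) = 631^α · 584^(1−α).
Taking logs: α·ln 346 + (1−α)·ln 667 = α·ln 631 + (1−α)·ln 584, i.e. α·-0.600867 = (1−α)·-0.132889.
Thus α·(-0.733756) = -0.132889, so α = -0.132889/-0.733756 ≈ 0.181.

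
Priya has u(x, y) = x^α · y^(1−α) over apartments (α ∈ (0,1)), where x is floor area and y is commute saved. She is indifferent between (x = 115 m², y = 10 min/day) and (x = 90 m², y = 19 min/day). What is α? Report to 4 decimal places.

α ≈ 0.7236

Set the two utilities equal: 115^α·10^(1−α) = 90^α·19^(1−α).
(115/90)^α = (19/10)^(1−α); take logs: α·ln(115/90) = (1−α)·ln(19/10), i.e. α·0.2451225 = (1−α)·0.6418539.
So α/(1−α) = (0.6418539)/(0.2451225) = 2.6185026, and α = 2.6185026/3.6185026 ≈ 0.7236.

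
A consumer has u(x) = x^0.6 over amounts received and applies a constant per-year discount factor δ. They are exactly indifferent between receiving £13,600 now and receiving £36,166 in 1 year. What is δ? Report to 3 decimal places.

The payoff in 1 year is discounted by δ, so u(13600) = δ·u(36166) and δ = u(13600)/u(36166).
Since u(x) = x^0.6, δ = (13600/36166)^0.6 = 0.37604^0.6 = 0.55609.

δ ≈ 0.556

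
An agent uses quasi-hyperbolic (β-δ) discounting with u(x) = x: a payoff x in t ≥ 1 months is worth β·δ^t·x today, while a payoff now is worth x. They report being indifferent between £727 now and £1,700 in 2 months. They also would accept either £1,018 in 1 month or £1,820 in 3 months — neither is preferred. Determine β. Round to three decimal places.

β ≈ 0.765

From the later pair, β·δ^1·1018 = β·δ^3·1820; dividing through, δ^2 = 1018/1820 = 0.55934, so δ = 0.74789.
Now use the now-vs-future pair: 727 = β·δ^2·1700 gives β = 727/(0.55934·1700) ≈ 0.765.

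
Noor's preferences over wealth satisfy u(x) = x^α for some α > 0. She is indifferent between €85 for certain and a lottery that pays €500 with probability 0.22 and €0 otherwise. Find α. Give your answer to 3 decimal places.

Since u(0) = 0, the lottery's EU is 0.22·500^α.
Equating: 85^α = 0.22·500^α, i.e. 0.1700^α = 0.22.
α = ln(0.22) / ln(85/500) = -1.514128/-1.771957 ≈ 0.854.

α ≈ 0.854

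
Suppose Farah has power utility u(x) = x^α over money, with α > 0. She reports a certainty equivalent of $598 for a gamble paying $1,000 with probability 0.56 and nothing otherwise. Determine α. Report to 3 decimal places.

α ≈ 1.128

The lottery's expected utility is 0.56·u(1000) + 0.44·u(0) = 0.56·1000^α (since u(0) = 0 for α > 0).
Indifference: 598^α = 0.56·1000^α, so (598/1000)^α = 0.56.
α = ln(0.56) / ln(598/1000) = -0.579818/-0.514165 ≈ 1.128.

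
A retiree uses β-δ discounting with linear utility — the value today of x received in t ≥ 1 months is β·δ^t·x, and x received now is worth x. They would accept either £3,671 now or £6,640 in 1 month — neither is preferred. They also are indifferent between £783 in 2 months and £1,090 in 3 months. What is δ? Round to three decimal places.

Both payoffs in the second observation are in the future, so β drops out: δ^2·783 = δ^3·1090 ⇒ δ = 783/1090 = 0.71835.

δ ≈ 0.718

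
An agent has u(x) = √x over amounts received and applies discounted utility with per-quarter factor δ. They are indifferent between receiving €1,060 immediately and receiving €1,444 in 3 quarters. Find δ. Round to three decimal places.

δ ≈ 0.950

Indifference means u(1060) = δ^3 · u(1444), so δ^3 = u(1060)/u(1444).
With u(x) = √x: δ^3 = √1060/√1444 = √(1060/1444) = 0.85678.
So δ = 0.85678^(1/3) ≈ 0.950.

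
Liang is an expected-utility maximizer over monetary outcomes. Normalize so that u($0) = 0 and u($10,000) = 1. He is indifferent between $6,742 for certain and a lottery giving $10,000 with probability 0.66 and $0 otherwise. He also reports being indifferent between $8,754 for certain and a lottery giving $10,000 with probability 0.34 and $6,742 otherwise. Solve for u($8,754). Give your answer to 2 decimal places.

First, u($6,742) = 0.66·u($10,000) + 0.34·u($0) = 0.66.
Then u($8,754) = 0.34·u($10,000) + 0.66·u($6,742) = 0.34·1.00 + 0.66·0.66 = 0.7756.

0.78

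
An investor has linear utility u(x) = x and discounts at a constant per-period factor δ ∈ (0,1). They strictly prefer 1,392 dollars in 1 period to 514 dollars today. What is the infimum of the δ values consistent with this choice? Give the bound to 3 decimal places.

δ > 0.369

The preference means 514 < δ·1392.
So δ > 514/1392 = 0.36925.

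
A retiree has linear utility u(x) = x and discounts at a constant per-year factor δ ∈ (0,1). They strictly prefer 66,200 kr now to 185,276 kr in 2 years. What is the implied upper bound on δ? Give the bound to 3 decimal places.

Comparing present values: 66200 > δ^2·185276.
Dividing by 185276: δ^2 < 0.35730. Both sides are positive, so the square root keeps the direction.
δ < 0.35730^(1/2) = 0.598.

δ < 0.598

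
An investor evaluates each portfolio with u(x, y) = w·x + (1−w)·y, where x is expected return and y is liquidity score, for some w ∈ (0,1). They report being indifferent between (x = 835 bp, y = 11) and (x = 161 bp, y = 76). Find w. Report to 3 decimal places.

Equating utilities: w·835 + (1−w)·11 = w·161 + (1−w)·76.
Rearranging, 674·w − 65·(1−w) = 0.
Hence w = 65/(674+65) = 65/739 = 0.088.

w = 0.088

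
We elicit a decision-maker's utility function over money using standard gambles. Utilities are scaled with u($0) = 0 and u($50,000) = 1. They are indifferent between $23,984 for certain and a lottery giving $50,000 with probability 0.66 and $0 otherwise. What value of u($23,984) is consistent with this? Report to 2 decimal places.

By the standard-gamble method, u($23,984) is just the indifference probability on the best outcome: 0.66.

0.66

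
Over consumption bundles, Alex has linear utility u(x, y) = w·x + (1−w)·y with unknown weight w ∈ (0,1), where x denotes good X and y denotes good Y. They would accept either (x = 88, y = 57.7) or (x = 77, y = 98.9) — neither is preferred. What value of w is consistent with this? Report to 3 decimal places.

Indifference: w·88 + (1−w)·57.7 = w·77 + (1−w)·98.9.
w·(88−77) = (1−w)·(98.9−57.7), i.e. w·11 = (1−w)·41.2.
Hence w = 41.2/(11+41.2) = 41.2/52.2 = 0.789.

w = 0.789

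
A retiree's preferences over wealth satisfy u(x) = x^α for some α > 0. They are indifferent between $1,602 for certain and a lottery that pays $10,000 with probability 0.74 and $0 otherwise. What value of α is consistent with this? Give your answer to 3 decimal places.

Since u(0) = 0, the lottery's EU is 0.74·10000^α.
Indifference: 1602^α = 0.74·10000^α, so (1602/10000)^α = 0.74.
Taking logs: α·ln(1602/10000) = ln(0.74), so α = -0.301105 / -1.831332 ≈ 0.164.

α ≈ 0.164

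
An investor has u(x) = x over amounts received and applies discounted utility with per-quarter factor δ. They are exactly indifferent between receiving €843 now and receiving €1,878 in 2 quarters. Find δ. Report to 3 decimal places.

δ ≈ 0.670

The payoff in 2 quarters is discounted by δ^2, so u(843) = δ^2·u(1878) and δ^2 = u(843)/u(1878).
With u(x) = x: δ^2 = 843/1878 = 0.44888.
So δ = 0.44888^(1/2) ≈ 0.670.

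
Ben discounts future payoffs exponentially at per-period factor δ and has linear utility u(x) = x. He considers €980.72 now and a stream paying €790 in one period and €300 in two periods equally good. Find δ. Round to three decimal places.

δ ≈ 0.920

The stream is worth 790δ + 300δ² today, so 790δ + 300δ² = 980.72.
That is, 300δ² + 790δ − 980.72 = 0, a quadratic in δ.
By the quadratic formula (taking the positive root), δ = (−790 + √1800964.00) / 600 ≈ 0.920.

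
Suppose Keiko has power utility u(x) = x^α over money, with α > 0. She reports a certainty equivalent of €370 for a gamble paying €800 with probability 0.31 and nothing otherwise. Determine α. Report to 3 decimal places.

α ≈ 1.519

The lottery's expected utility is 0.31·u(800) + 0.69·u(0) = 0.31·800^α (since u(0) = 0 for α > 0).
Equating: 370^α = 0.31·800^α, i.e. 0.4625^α = 0.31.
Taking logs: α·ln(370/800) = ln(0.31), so α = -1.171183 / -0.771109 ≈ 1.519.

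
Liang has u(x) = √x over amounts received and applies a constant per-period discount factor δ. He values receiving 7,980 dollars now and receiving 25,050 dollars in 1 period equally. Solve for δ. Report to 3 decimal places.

The payoff in 1 period is discounted by δ, so u(7980) = δ·u(25050) and δ = u(7980)/u(25050).
With u(x) = √x: δ = √7980/√25050 = √(7980/25050) = 0.56441.

δ ≈ 0.564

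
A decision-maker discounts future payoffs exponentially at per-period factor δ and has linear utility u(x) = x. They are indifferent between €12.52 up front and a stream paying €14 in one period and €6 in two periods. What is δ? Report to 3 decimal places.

The stream is worth 14δ + 6δ² today, so 14δ + 6δ² = 12.52.
So 6δ² + 14δ − 12.52 = 0.
By the quadratic formula (taking the positive root), δ = (−14 + √496.48) / 12 ≈ 0.690.

δ ≈ 0.690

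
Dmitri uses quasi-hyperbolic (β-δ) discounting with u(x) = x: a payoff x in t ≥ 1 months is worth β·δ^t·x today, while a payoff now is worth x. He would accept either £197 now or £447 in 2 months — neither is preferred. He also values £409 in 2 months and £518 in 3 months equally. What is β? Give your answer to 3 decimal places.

β ≈ 0.707

Both payoffs in the second observation are in the future, so β drops out: δ^2·409 = δ^3·518 ⇒ δ = 409/518 = 0.78958.
The first indifference: 197 = β·δ^2·447, so β = 197/(δ^2·447) = 197/(0.62343·447) ≈ 0.707.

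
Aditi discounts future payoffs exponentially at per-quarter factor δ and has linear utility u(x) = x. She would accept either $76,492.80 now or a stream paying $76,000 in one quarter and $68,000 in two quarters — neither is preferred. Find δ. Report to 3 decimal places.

δ ≈ 0.640

Present value of the stream is 76000·δ + 68000·δ². Indifference gives 76000δ + 68000δ² = 76492.80.
Rearranged: 68000δ² + 76000δ − 76492.80 = 0.
The positive root is δ = [−76000 + √(76000² + 4·68000·76492.80)] / (2·68000) = (−76000 + 163040.000)/136000 ≈ 0.640.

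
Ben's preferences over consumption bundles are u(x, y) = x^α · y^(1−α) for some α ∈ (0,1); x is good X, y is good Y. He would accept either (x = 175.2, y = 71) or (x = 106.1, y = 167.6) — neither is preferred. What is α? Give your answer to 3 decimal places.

Indifference: 175.2^α · 71^(1−α) = 106.1^α · 167.6^(1−α).
Taking logs: α·ln 175.2 + (1−α)·ln 71 = α·ln 106.1 + (1−α)·ln 167.6, i.e. α·0.501546 = (1−α)·0.858900.
With A = 0.501546 and B = 0.858900: α·A = (1−α)·B, so α = B/(A+B) = 0.858900/1.360446 ≈ 0.631.

α ≈ 0.631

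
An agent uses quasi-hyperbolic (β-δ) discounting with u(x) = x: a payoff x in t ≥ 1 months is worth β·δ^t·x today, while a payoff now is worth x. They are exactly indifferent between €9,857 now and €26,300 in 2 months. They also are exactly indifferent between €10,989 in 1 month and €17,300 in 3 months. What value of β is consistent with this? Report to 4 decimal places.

β ≈ 0.5900

From the later pair, β·δ^1·10989 = β·δ^3·17300; dividing through, δ^2 = 10989/17300 = 0.63520, so δ = 0.79700.
The first indifference: 9857 = β·δ^2·26300, so β = 9857/(δ^2·26300) = 9857/(0.63520·26300) ≈ 0.5900.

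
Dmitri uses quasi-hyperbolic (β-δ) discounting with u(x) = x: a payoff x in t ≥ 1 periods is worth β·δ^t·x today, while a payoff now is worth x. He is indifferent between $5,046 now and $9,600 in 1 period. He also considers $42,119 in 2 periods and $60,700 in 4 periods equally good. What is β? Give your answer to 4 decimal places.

β ≈ 0.6310

The second indifference involves only future payoffs, so β cancels: β·δ^2·42119 = β·δ^4·60700, giving δ^2 = 42119/60700 = 0.69389, so δ = 0.83300.
Substituting δ into 5046 = β·δ·9600: β = 5046/(7996.794) ≈ 0.6310.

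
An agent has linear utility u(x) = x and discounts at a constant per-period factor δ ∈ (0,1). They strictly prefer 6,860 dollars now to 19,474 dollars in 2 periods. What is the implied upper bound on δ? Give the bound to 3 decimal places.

δ < 0.594

The preference means 6860 > δ^2·19474.
Hence δ^2 < 6860/19474 = 0.35226, and x ↦ x^(1/2) is increasing on (0,∞).
δ < (6860/19474)^(1/2) ≈ 0.594.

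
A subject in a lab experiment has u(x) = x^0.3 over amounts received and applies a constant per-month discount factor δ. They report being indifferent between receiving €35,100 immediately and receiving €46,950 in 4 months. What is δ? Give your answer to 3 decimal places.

Indifference means u(35100) = δ^4 · u(46950), so δ^4 = u(35100)/u(46950).
Since u(x) = x^0.3, δ^4 = (35100/46950)^0.3 = 0.74760^0.3 = 0.91643.
Taking the 4th root: δ = 0.91643^(1/4) ≈ 0.978.

δ ≈ 0.978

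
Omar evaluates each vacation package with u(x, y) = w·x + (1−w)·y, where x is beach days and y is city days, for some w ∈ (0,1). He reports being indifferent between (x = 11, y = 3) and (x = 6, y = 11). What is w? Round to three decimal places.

w = 0.615

Indifference: w·11 + (1−w)·3 = w·6 + (1−w)·11.
Rearranging, 5·w − 8·(1−w) = 0.
So w/(1−w) = 8/5 = 1.6000, giving w = 8/(5+8) = 0.615.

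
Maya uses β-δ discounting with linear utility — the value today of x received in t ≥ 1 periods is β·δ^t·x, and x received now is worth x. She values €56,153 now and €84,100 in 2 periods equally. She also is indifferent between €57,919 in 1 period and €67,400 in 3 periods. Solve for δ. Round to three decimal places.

δ ≈ 0.927

From the later pair, β·δ^1·57919 = β·δ^3·67400; dividing through, δ^2 = 57919/67400 = 0.85933, so δ = 0.92700.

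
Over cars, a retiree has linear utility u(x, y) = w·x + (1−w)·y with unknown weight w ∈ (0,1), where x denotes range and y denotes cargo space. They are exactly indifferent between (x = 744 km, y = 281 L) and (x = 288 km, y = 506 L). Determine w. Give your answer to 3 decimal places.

u(744,281) = u(288,506) means w·744 + (1−w)·281 = w·288 + (1−w)·506.
Collecting terms: w·456 = (1−w)·225.
Hence w = 225/(456+225) = 225/681 = 0.330.

w = 0.330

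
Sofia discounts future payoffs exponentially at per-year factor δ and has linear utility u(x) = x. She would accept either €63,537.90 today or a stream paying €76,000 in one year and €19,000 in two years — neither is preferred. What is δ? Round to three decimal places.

δ ≈ 0.710

Present value of the stream is 76000·δ + 19000·δ². Indifference gives 76000δ + 19000δ² = 63537.90.
That is, 19000δ² + 76000δ − 63537.90 = 0, a quadratic in δ.
The positive root is δ = [−76000 + √(76000² + 4·19000·63537.90)] / (2·19000) = (−76000 + 102980.000)/38000 ≈ 0.710.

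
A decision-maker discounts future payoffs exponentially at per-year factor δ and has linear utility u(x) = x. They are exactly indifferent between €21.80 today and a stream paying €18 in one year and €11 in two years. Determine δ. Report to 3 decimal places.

Present value of the stream is 18·δ + 11·δ². Indifference gives 18δ + 11δ² = 21.80.
So 11δ² + 18δ − 21.80 = 0.
The positive root is δ = [−18 + √(18² + 4·11·21.80)] / (2·11) = (−18 + 35.822)/22 ≈ 0.810.

δ ≈ 0.810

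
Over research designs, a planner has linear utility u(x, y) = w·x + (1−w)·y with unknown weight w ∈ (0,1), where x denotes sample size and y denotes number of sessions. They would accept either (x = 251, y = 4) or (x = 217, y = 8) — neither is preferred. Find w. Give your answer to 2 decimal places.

Indifference: w·251 + (1−w)·4 = w·217 + (1−w)·8.
w·(251−217) = (1−w)·(8−4), i.e. w·34 = (1−w)·4.
So w/(1−w) = 4/34 = 0.1176, giving w = 4/(34+4) = 0.11.

w = 0.11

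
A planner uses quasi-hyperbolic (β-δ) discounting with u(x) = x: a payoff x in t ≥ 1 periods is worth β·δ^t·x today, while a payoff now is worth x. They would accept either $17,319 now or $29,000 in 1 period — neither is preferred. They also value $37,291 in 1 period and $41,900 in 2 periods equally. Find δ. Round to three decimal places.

δ ≈ 0.890

The second indifference involves only future payoffs, so β cancels: β·δ^1·37291 = β·δ^2·41900, giving δ = 37291/41900 = 0.89000.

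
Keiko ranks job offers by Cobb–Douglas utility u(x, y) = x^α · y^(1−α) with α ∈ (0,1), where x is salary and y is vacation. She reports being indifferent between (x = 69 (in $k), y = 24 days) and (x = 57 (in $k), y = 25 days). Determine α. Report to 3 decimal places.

Indifference: 69^α · 24^(1−α) = 57^α · 25^(1−α).
Rearrange to (69/57)^α = (25/24)^(1−α) and take logs: α·0.191055 = (1−α)·0.040822.
With A = 0.191055 and B = 0.040822: α·A = (1−α)·B, so α = B/(A+B) = 0.040822/0.231877 ≈ 0.176.

α ≈ 0.176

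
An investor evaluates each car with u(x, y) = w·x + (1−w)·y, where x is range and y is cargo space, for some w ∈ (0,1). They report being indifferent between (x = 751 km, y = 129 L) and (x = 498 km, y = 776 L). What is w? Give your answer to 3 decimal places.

w = 0.719

u(751,129) = u(498,776) means w·751 + (1−w)·129 = w·498 + (1−w)·776.
w·(751−498) = (1−w)·(776−129), i.e. w·253 = (1−w)·647.
Hence w = 647/(253+647) = 647/900 = 0.719.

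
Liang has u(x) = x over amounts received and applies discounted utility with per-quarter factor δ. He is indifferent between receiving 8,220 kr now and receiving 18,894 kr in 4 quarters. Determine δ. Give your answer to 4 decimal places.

Equating discounted utilities: u(8220) = δ^4·u(18894) ⇒ δ^4 = u(8220)/u(18894).
With u(x) = x: δ^4 = 8220/18894 = 0.43506.
Taking the 4th root: δ = 0.43506^(1/4) ≈ 0.8122.

δ ≈ 0.8122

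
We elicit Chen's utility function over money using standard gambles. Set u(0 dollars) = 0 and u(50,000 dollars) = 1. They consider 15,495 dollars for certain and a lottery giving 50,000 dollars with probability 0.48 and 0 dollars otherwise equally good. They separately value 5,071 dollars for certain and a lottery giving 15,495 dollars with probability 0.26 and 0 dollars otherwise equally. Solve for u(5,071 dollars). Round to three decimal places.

0.125

First, u(15,495 dollars) = 0.48·u(50,000 dollars) + 0.52·u(0 dollars) = 0.48.
The second indifference gives u(5,071 dollars) = 0.26·u(15,495 dollars) + 0.74·u(0 dollars) = 0.26·0.48 + 0.74·0.00 = 0.1248.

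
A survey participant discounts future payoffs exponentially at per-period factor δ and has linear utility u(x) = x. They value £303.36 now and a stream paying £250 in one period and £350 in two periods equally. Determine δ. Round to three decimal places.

Equating present values: 303.36 = 250δ + 350δ².
Rearranged: 350δ² + 250δ − 303.36 = 0.
δ = (−250 + √(250² + 4·350·303.36)) / (2·350) = (−250 + √487204.00) / 700 ≈ 0.640.

δ ≈ 0.640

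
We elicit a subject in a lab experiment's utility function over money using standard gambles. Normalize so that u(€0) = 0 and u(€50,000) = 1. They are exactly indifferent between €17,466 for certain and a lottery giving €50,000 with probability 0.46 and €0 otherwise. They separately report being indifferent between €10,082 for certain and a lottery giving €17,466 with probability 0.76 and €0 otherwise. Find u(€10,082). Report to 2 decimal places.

0.35

From the first indifference, u(€17,466) = 0.46·u(€50,000) + 0.54·u(€0) = 0.46·1 + 0.54·0 = 0.46.
Then u(€10,082) = 0.76·u(€17,466) + 0.24·u(€0) = 0.76·0.46 + 0.24·0.00 = 0.3496.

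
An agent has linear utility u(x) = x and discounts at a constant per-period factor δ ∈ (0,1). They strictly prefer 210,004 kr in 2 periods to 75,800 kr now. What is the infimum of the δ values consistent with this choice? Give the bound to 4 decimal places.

δ > 0.6008

Comparing present values: 75800 < δ^2·210004.
So δ^2 > 75800/210004 = 0.36095; taking the square root of both positive sides preserves the inequality.
δ > (75800/210004)^(1/2) ≈ 0.6008.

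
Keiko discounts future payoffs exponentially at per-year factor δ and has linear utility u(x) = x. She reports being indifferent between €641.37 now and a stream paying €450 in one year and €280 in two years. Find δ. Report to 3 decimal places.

Equating present values: 641.37 = 450δ + 280δ².
So 280δ² + 450δ − 641.37 = 0.
By the quadratic formula (taking the positive root), δ = (−450 + √920834.40) / 560 ≈ 0.910.

δ ≈ 0.910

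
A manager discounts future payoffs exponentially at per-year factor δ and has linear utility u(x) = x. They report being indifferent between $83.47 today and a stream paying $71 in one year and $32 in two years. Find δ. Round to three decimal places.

Equating present values: 83.47 = 71δ + 32δ².
So 32δ² + 71δ − 83.47 = 0.
δ = (−71 + √(71² + 4·32·83.47)) / (2·32) = (−71 + √15725.16) / 64 ≈ 0.850.

δ ≈ 0.850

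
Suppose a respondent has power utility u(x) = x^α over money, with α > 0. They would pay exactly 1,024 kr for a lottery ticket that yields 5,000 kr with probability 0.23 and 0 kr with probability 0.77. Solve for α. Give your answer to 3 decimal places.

EU(lottery) = 0.23·5000^α + 0.77·0 = 0.23·5000^α.
Indifference: 1024^α = 0.23·5000^α, so (1024/5000)^α = 0.23.
Taking logs: α·ln(1024/5000) = ln(0.23), so α = -1.469676 / -1.585721 ≈ 0.927.

α ≈ 0.927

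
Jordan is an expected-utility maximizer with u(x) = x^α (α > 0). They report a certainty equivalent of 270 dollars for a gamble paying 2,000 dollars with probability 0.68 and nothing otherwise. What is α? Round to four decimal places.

α ≈ 0.1926

EU(lottery) = 0.68·2000^α + 0.32·0 = 0.68·2000^α.
Equating: 270^α = 0.68·2000^α, i.e. 0.1350^α = 0.68.
α = ln(0.68) / ln(270/2000) = -0.3856625/-2.0024805 ≈ 0.1926.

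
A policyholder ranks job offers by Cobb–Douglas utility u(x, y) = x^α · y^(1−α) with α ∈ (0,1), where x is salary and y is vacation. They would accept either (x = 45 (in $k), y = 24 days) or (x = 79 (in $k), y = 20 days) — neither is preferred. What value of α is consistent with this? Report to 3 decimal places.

Set the two utilities equal: 45^α·24^(1−α) = 79^α·20^(1−α).
Taking logs: α·ln 45 + (1−α)·ln 24 = α·ln 79 + (1−α)·ln 20, i.e. α·-0.562785 = (1−α)·-0.182322.
So α/(1−α) = (-0.182322)/(-0.562785) = 0.323964, and α = 0.323964/1.323964 ≈ 0.245.

α ≈ 0.245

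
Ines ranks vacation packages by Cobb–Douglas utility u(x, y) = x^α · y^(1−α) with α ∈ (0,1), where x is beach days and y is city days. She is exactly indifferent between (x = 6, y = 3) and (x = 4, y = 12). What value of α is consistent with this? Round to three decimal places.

The Cobb–Douglas utilities coincide, so 6^α·3^(1−α) = 4^α·12^(1−α).
Rearrange to (6/4)^α = (12/3)^(1−α) and take logs: α·0.405465 = (1−α)·1.386294.
So α/(1−α) = (1.386294)/(0.405465) = 3.419023, and α = 3.419023/4.419023 ≈ 0.774.

α ≈ 0.774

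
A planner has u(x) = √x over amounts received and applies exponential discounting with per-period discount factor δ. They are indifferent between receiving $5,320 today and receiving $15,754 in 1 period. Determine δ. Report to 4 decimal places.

δ ≈ 0.5811

Indifference means u(5320) = δ · u(15754), so δ = u(5320)/u(15754).
Since u(x) = √x, δ = √(5320/15754) = 0.58111.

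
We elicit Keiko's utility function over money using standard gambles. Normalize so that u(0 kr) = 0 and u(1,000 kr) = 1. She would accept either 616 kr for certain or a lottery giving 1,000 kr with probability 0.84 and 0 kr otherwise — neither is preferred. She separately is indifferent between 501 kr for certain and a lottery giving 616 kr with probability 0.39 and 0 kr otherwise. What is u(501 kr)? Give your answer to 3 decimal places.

0.328

From the first indifference, u(616 kr) = 0.84·u(1,000 kr) + 0.16·u(0 kr) = 0.84·1 + 0.16·0 = 0.84.
The second indifference gives u(501 kr) = 0.39·u(616 kr) + 0.61·u(0 kr) = 0.39·0.84 + 0.61·0.00 = 0.3276.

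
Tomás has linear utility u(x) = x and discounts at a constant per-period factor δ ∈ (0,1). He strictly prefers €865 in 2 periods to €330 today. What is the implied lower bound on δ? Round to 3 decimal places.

δ > 0.618

Under u(x) = x this choice says 330 < δ^2·865.
Dividing by 865: δ^2 > 0.38150. Both sides are positive, so the square root keeps the direction.
δ > (330/865)^(1/2) ≈ 0.618.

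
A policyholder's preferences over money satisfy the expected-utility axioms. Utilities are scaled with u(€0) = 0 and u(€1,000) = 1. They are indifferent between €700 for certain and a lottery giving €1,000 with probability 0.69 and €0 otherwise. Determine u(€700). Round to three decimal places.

By the standard-gamble method, u(€700) is just the indifference probability on the best outcome: 0.69.

0.690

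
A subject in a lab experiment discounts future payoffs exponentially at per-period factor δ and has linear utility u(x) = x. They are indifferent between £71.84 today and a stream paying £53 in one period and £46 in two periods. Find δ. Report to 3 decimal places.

The stream is worth 53δ + 46δ² today, so 53δ + 46δ² = 71.84.
Rearranged: 46δ² + 53δ − 71.84 = 0.
δ = (−53 + √(53² + 4·46·71.84)) / (2·46) = (−53 + √16027.56) / 92 ≈ 0.800.

δ ≈ 0.800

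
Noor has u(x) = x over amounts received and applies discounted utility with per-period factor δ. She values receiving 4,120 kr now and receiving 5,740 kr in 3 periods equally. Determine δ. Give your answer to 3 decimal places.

Indifference means u(4120) = δ^3 · u(5740), so δ^3 = u(4120)/u(5740).
With u(x) = x: δ^3 = 4120/5740 = 0.71777.
Hence δ = (0.71777)^(1/3) = 0.89535.

δ ≈ 0.895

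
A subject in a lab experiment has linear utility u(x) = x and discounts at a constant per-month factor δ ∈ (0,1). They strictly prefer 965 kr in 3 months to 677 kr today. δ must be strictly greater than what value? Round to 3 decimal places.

δ > 0.889

The preference means 677 < δ^3·965.
Hence δ^3 > 677/965 = 0.70155, and x ↦ x^(1/3) is increasing on (0,∞).
δ > 0.70155^(1/3) = 0.889.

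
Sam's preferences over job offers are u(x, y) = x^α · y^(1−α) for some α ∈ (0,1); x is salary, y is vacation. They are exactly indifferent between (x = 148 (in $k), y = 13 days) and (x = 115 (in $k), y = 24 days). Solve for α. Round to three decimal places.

Indifference: 148^α · 13^(1−α) = 115^α · 24^(1−α).
(148/115)^α = (24/13)^(1−α); take logs: α·ln(148/115) = (1−α)·ln(24/13), i.e. α·0.252280 = (1−α)·0.613104.
With A = 0.252280 and B = 0.613104: α·A = (1−α)·B, so α = B/(A+B) = 0.613104/0.865384 ≈ 0.708.

α ≈ 0.708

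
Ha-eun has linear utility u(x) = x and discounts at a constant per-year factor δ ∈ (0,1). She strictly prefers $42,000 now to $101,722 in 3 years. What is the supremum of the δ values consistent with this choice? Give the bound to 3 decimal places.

δ < 0.745

Under u(x) = x this choice says 42000 > δ^3·101722.
Hence δ^3 < 42000/101722 = 0.41289, and x ↦ x^(1/3) is increasing on (0,∞).
δ < (42000/101722)^(1/3) ≈ 0.745.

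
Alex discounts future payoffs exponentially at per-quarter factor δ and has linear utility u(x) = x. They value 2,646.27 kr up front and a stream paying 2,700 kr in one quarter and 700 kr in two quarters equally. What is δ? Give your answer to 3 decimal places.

Present value of the stream is 2700·δ + 700·δ². Indifference gives 2700δ + 700δ² = 2646.27.
That is, 700δ² + 2700δ − 2646.27 = 0, a quadratic in δ.
By the quadratic formula (taking the positive root), δ = (−2700 + √14699556.00) / 1400 ≈ 0.810.

δ ≈ 0.810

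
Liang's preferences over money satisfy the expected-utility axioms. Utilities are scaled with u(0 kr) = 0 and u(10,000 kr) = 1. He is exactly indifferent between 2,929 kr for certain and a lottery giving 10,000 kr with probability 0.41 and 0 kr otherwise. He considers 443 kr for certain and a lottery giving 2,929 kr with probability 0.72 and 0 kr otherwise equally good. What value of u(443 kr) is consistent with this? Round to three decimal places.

0.295

From the first indifference, u(2,929 kr) = 0.41·u(10,000 kr) + 0.59·u(0 kr) = 0.41·1 + 0.59·0 = 0.41.
Chaining: u(443 kr) = 0.72·0.41 + 0.28·0.00 = 0.2952.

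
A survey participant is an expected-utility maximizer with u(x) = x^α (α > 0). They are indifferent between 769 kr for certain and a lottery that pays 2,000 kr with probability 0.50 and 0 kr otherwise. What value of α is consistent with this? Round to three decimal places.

α ≈ 0.725

The lottery's expected utility is 0.50·u(2000) + 0.50·u(0) = 0.50·2000^α (since u(0) = 0 for α > 0).
Equating: 769^α = 0.50·2000^α, i.e. 0.3845^α = 0.50.
Taking logs: α·ln(769/2000) = ln(0.50), so α = -0.693147 / -0.955811 ≈ 0.725.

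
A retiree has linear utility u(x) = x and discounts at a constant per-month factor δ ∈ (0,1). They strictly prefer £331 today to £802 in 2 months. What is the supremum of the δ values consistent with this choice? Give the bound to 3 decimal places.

δ < 0.642

Comparing present values: 331 > δ^2·802.
Dividing by 802: δ^2 < 0.41272. Both sides are positive, so the square root keeps the direction.
δ < 0.41272^(1/2) = 0.642.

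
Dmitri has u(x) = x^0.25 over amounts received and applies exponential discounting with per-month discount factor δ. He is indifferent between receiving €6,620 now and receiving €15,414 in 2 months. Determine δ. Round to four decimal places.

δ ≈ 0.8997

Indifference means u(6620) = δ^2 · u(15414), so δ^2 = u(6620)/u(15414).
Since u(x) = x^0.25, δ^2 = (6620/15414)^0.25 = 0.42948^0.25 = 0.80954.
Hence δ = (0.80954)^(1/2) = 0.899742.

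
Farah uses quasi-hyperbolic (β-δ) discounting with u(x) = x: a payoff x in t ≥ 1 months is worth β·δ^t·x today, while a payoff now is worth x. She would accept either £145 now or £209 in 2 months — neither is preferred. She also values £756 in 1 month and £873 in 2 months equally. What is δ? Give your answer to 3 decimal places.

Both payoffs in the second observation are in the future, so β drops out: δ^1·756 = δ^2·873 ⇒ δ = 756/873 = 0.86598.

δ ≈ 0.866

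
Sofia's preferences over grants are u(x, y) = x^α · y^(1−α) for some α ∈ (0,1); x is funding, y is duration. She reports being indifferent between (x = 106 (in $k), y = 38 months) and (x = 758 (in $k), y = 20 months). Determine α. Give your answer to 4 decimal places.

The Cobb–Douglas utilities coincide, so 106^α·38^(1−α) = 758^α·20^(1−α).
Taking logs: α·ln 106 + (1−α)·ln 38 = α·ln 758 + (1−α)·ln 20, i.e. α·-1.9672443 = (1−α)·-0.6418539.
With A = -1.9672443 and B = -0.6418539: α·A = (1−α)·B, so α = B/(A+B) = -0.6418539/-2.6090982 ≈ 0.2460.

α ≈ 0.2460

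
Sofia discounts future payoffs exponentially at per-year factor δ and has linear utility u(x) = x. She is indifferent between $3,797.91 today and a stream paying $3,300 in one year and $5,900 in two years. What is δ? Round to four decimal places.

Equating present values: 3797.91 = 3300δ + 5900δ².
So 5900δ² + 3300δ − 3797.91 = 0.
δ = (−3300 + √(3300² + 4·5900·3797.91)) / (2·5900) = (−3300 + √100520676.00) / 11800 ≈ 0.5700.

δ ≈ 0.5700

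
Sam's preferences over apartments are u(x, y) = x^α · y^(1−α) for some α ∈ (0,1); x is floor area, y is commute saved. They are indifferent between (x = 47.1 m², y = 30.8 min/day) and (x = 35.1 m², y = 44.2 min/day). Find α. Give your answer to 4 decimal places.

Set the two utilities equal: 47.1^α·30.8^(1−α) = 35.1^α·44.2^(1−α).
(47.1/35.1)^α = (44.2/30.8)^(1−α); take logs: α·ln(47.1/35.1) = (1−α)·ln(44.2/30.8), i.e. α·0.2940719 = (1−α)·0.3612101.
Thus α·(0.6552820) = 0.3612101, so α = 0.3612101/0.6552820 ≈ 0.5512.

α ≈ 0.5512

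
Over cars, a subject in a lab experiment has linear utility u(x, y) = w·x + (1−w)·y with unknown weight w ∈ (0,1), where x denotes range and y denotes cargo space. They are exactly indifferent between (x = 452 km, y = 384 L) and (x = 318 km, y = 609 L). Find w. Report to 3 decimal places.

w = 0.627

Equating utilities: w·452 + (1−w)·384 = w·318 + (1−w)·609.
w·(452−318) = (1−w)·(609−384), i.e. w·134 = (1−w)·225.
The marginal rate of substitution is 225/134, so w = 225/(134+225) = 0.627.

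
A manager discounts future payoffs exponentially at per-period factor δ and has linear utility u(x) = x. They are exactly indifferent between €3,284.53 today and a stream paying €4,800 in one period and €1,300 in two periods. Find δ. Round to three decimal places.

The stream is worth 4800δ + 1300δ² today, so 4800δ + 1300δ² = 3284.53.
So 1300δ² + 4800δ − 3284.53 = 0.
The positive root is δ = [−4800 + √(4800² + 4·1300·3284.53)] / (2·1300) = (−4800 + 6334.000)/2600 ≈ 0.590.

δ ≈ 0.590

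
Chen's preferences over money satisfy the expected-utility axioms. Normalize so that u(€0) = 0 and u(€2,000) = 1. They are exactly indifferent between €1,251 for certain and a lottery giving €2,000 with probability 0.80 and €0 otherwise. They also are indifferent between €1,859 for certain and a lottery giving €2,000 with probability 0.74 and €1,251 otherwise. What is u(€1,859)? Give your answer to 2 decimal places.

From the first indifference, u(€1,251) = 0.80·u(€2,000) + 0.20·u(€0) = 0.80·1 + 0.20·0 = 0.80.
The second indifference gives u(€1,859) = 0.74·u(€2,000) + 0.26·u(€1,251) = 0.74·1.00 + 0.26·0.80 = 0.9480.

0.95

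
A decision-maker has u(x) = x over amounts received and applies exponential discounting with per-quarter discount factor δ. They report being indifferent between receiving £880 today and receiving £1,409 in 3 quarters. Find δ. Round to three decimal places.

Indifference means u(880) = δ^3 · u(1409), so δ^3 = u(880)/u(1409).
With u(x) = x: δ^3 = 880/1409 = 0.62456.
Hence δ = (0.62456)^(1/3) = 0.85479.

δ ≈ 0.855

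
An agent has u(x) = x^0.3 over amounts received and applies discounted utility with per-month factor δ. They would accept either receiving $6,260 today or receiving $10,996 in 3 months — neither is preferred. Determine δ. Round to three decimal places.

δ ≈ 0.945

Indifference means u(6260) = δ^3 · u(10996), so δ^3 = u(6260)/u(10996).
With u(x) = x^0.3: δ^3 = 6260^0.3/10996^0.3 = (6260/10996)^0.3 = 0.84450.
Hence δ = (0.84450)^(1/3) = 0.94522.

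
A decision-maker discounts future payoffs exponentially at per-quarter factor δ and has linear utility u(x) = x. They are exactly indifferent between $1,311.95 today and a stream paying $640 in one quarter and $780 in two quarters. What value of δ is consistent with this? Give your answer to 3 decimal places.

δ ≈ 0.950

The stream is worth 640δ + 780δ² today, so 640δ + 780δ² = 1311.95.
That is, 780δ² + 640δ − 1311.95 = 0, a quadratic in δ.
δ = (−640 + √(640² + 4·780·1311.95)) / (2·780) = (−640 + √4502884.00) / 1560 ≈ 0.950.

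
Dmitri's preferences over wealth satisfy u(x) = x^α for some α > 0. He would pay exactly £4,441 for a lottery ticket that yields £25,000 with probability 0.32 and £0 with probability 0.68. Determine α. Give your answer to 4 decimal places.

The lottery's expected utility is 0.32·u(25000) + 0.68·u(0) = 0.32·25000^α (since u(0) = 0 for α > 0).
Equating: 4441^α = 0.32·25000^α, i.e. 0.1776^α = 0.32.
Take logs: α = ln 0.32 / ln(4441/25000) ≈ 0.659396.

α ≈ 0.6594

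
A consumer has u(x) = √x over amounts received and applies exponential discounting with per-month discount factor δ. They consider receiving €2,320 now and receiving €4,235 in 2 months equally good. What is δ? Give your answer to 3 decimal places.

The payoff in 2 months is discounted by δ^2, so u(2320) = δ^2·u(4235) and δ^2 = u(2320)/u(4235).
Since u(x) = √x, δ^2 = √(2320/4235) = 0.74015.
Hence δ = (0.74015)^(1/2) = 0.86032.

δ ≈ 0.860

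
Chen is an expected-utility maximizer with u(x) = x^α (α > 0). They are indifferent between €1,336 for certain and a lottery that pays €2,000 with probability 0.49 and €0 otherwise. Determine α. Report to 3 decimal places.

α ≈ 1.768

Since u(0) = 0, the lottery's EU is 0.49·2000^α.
Indifference: 1336^α = 0.49·2000^α, so (1336/2000)^α = 0.49.
α = ln(0.49) / ln(1336/2000) = -0.713350/-0.403467 ≈ 1.768.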